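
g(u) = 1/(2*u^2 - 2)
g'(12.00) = 0.00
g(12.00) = 0.00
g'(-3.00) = 0.05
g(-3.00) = 0.06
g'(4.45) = -0.01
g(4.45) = 0.03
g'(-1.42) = 1.37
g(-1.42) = 0.49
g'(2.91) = -0.05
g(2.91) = 0.07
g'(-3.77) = 0.02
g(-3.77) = 0.04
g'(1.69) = -0.49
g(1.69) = 0.27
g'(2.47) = -0.09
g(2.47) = 0.10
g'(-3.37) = 0.03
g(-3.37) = 0.05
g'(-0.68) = 2.35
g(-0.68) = -0.93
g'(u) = -4*u/(2*u^2 - 2)^2 = -u/(u^2 - 1)^2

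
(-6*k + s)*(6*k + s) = -36*k^2 + s^2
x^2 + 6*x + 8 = (x + 2)*(x + 4)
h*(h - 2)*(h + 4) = h^3 + 2*h^2 - 8*h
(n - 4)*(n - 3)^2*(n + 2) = n^4 - 8*n^3 + 13*n^2 + 30*n - 72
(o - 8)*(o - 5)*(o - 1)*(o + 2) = o^4 - 12*o^3 + 25*o^2 + 66*o - 80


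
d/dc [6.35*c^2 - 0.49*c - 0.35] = 12.7*c - 0.49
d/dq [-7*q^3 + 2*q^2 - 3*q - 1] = -21*q^2 + 4*q - 3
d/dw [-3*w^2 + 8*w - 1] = 8 - 6*w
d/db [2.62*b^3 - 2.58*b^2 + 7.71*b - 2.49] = 7.86*b^2 - 5.16*b + 7.71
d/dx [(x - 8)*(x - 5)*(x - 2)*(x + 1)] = 4*x^3 - 42*x^2 + 102*x - 14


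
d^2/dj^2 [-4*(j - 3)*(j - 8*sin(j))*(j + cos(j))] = -32*j^2*sin(j) + 4*j^2*cos(j) + 112*j*sin(j) - 64*j*sin(2*j) + 116*j*cos(j) - 24*j + 40*sin(j) + 192*sin(2*j) - 200*cos(j) + 64*cos(2*j) + 24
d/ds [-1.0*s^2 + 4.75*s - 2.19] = 4.75 - 2.0*s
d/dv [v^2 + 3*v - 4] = 2*v + 3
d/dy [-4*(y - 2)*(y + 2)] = -8*y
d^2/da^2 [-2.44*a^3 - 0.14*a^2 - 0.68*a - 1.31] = -14.64*a - 0.28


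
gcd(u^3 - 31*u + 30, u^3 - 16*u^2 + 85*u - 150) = u - 5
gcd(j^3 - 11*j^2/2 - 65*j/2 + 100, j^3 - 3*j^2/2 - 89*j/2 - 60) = j^2 - 3*j - 40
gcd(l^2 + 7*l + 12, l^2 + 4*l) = l + 4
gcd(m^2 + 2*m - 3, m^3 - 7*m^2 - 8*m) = 1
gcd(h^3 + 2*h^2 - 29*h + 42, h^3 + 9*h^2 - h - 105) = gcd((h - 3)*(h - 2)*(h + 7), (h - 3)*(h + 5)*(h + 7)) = h^2 + 4*h - 21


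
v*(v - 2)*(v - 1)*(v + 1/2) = v^4 - 5*v^3/2 + v^2/2 + v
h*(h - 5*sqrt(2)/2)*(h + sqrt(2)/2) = h^3 - 2*sqrt(2)*h^2 - 5*h/2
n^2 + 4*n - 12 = (n - 2)*(n + 6)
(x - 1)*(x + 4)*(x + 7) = x^3 + 10*x^2 + 17*x - 28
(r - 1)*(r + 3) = r^2 + 2*r - 3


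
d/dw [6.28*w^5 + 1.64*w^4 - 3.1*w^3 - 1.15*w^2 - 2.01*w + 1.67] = 31.4*w^4 + 6.56*w^3 - 9.3*w^2 - 2.3*w - 2.01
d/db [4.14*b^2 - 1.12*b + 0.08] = 8.28*b - 1.12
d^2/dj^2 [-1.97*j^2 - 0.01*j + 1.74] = -3.94000000000000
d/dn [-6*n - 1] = -6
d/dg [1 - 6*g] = -6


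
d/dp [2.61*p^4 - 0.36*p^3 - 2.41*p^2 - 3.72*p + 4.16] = 10.44*p^3 - 1.08*p^2 - 4.82*p - 3.72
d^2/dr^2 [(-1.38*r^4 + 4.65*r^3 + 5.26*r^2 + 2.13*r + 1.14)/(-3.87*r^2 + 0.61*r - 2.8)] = (41.336244*r^6 - 19.546596*r^5 + 92.8030680000001*r^4 - 29.034528*r^3 + 417.025764*r^2 - 64.104732*r - 65.895188)/(57.960603*r^6 - 27.407727*r^5 + 130.126041*r^4 - 39.886741*r^3 + 94.14804*r^2 - 14.3472*r + 21.952)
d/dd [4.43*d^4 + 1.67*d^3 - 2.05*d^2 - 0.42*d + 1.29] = 17.72*d^3 + 5.01*d^2 - 4.1*d - 0.42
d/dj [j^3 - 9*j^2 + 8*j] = 3*j^2 - 18*j + 8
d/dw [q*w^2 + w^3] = w*(2*q + 3*w)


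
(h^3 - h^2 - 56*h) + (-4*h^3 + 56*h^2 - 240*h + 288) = -3*h^3 + 55*h^2 - 296*h + 288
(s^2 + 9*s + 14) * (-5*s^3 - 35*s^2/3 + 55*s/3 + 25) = -5*s^5 - 170*s^4/3 - 470*s^3/3 + 80*s^2/3 + 1445*s/3 + 350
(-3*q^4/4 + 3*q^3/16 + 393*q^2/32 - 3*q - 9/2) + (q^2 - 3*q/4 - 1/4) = -3*q^4/4 + 3*q^3/16 + 425*q^2/32 - 15*q/4 - 19/4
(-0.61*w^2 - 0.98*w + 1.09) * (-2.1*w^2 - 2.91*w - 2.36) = 1.281*w^4 + 3.8331*w^3 + 2.0024*w^2 - 0.859100000000001*w - 2.5724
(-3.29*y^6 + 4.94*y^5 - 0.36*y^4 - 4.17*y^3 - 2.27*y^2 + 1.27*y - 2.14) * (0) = 0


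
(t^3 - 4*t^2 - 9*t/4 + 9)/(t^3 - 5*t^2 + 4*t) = (t^2 - 9/4)/(t*(t - 1))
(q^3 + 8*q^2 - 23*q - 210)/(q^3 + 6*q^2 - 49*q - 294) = (q - 5)/(q - 7)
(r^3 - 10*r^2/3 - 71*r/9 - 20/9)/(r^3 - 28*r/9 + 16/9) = (9*r^3 - 30*r^2 - 71*r - 20)/(9*r^3 - 28*r + 16)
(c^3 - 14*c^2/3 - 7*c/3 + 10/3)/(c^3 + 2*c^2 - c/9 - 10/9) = 3*(c - 5)/(3*c + 5)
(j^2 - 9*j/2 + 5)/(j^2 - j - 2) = (j - 5/2)/(j + 1)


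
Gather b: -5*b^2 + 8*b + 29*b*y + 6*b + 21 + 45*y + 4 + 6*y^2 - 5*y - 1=-5*b^2 + b*(29*y + 14) + 6*y^2 + 40*y + 24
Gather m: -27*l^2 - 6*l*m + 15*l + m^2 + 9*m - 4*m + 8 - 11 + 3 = -27*l^2 + 15*l + m^2 + m*(5 - 6*l)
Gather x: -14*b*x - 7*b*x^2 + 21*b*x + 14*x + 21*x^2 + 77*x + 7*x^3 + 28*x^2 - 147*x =7*x^3 + x^2*(49 - 7*b) + x*(7*b - 56)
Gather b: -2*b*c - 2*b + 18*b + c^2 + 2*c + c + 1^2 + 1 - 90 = b*(16 - 2*c) + c^2 + 3*c - 88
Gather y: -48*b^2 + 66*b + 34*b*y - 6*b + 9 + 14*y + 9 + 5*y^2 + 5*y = -48*b^2 + 60*b + 5*y^2 + y*(34*b + 19) + 18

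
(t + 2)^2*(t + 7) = t^3 + 11*t^2 + 32*t + 28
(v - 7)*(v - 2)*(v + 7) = v^3 - 2*v^2 - 49*v + 98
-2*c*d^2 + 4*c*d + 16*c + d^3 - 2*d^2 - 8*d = (-2*c + d)*(d - 4)*(d + 2)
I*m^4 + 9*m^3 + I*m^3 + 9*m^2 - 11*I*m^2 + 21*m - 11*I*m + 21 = (m - 7*I)*(m - 3*I)*(m + I)*(I*m + I)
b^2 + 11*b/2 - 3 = (b - 1/2)*(b + 6)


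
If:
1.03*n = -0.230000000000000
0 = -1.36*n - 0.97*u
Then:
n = -0.22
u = 0.31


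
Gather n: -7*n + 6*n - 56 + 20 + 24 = -n - 12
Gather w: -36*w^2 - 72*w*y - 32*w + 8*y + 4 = -36*w^2 + w*(-72*y - 32) + 8*y + 4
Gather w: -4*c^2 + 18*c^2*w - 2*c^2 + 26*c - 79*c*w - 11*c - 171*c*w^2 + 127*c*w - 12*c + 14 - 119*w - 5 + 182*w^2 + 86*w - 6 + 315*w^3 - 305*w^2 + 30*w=-6*c^2 + 3*c + 315*w^3 + w^2*(-171*c - 123) + w*(18*c^2 + 48*c - 3) + 3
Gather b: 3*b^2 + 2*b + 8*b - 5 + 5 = 3*b^2 + 10*b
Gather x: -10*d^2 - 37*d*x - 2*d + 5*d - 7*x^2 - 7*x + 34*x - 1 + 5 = -10*d^2 + 3*d - 7*x^2 + x*(27 - 37*d) + 4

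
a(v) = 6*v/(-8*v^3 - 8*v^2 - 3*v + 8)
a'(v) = 6*v*(24*v^2 + 16*v + 3)/(-8*v^3 - 8*v^2 - 3*v + 8)^2 + 6/(-8*v^3 - 8*v^2 - 3*v + 8)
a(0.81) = -1.24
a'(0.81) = 8.45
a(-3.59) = -0.08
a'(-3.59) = -0.05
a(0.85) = -0.97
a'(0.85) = 5.15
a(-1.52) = -0.41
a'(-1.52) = -0.36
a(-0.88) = -0.53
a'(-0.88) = 0.20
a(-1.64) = -0.37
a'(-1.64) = -0.35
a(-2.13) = -0.23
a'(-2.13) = -0.22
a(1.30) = -0.29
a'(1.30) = 0.47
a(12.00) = 0.00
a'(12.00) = 0.00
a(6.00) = -0.02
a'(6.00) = 0.01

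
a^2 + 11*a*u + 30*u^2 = (a + 5*u)*(a + 6*u)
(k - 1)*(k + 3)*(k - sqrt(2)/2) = k^3 - sqrt(2)*k^2/2 + 2*k^2 - 3*k - sqrt(2)*k + 3*sqrt(2)/2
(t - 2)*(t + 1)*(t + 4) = t^3 + 3*t^2 - 6*t - 8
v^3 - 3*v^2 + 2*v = v*(v - 2)*(v - 1)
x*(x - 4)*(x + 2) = x^3 - 2*x^2 - 8*x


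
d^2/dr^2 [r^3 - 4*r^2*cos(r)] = 4*r^2*cos(r) + 16*r*sin(r) + 6*r - 8*cos(r)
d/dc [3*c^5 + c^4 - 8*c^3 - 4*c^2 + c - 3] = 15*c^4 + 4*c^3 - 24*c^2 - 8*c + 1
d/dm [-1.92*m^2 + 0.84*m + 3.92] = 0.84 - 3.84*m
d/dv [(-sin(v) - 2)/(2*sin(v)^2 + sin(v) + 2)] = 2*(sin(v) + 4)*sin(v)*cos(v)/(sin(v) - cos(2*v) + 3)^2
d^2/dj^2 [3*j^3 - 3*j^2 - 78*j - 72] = 18*j - 6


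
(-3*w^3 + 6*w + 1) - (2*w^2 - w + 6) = -3*w^3 - 2*w^2 + 7*w - 5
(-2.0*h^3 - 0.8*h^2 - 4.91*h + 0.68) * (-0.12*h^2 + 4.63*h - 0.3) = 0.24*h^5 - 9.164*h^4 - 2.5148*h^3 - 22.5749*h^2 + 4.6214*h - 0.204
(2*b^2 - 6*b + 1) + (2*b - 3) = 2*b^2 - 4*b - 2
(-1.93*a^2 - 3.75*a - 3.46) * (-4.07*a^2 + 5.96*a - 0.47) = 7.8551*a^4 + 3.7597*a^3 - 7.3607*a^2 - 18.8591*a + 1.6262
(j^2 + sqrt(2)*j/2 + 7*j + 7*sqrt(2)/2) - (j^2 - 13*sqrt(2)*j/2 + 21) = 7*j + 7*sqrt(2)*j - 21 + 7*sqrt(2)/2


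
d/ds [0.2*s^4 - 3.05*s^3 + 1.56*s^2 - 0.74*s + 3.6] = 0.8*s^3 - 9.15*s^2 + 3.12*s - 0.74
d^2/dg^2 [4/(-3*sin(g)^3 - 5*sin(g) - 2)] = 4*(81*sin(g)^6 - 78*sin(g)^4 - 54*sin(g)^3 - 65*sin(g)^2 + 26*sin(g) - 50)/(3*sin(g)^3 + 5*sin(g) + 2)^3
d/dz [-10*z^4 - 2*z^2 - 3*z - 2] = -40*z^3 - 4*z - 3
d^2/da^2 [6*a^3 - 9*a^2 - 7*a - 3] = 36*a - 18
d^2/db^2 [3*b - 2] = 0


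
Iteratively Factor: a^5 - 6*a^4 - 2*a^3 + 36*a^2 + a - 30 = (a + 1)*(a^4 - 7*a^3 + 5*a^2 + 31*a - 30) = (a - 1)*(a + 1)*(a^3 - 6*a^2 - a + 30) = (a - 1)*(a + 1)*(a + 2)*(a^2 - 8*a + 15) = (a - 5)*(a - 1)*(a + 1)*(a + 2)*(a - 3)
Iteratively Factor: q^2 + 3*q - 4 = (q + 4)*(q - 1)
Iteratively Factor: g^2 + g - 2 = (g + 2)*(g - 1)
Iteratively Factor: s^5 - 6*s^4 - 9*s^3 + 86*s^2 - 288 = (s + 2)*(s^4 - 8*s^3 + 7*s^2 + 72*s - 144) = (s - 3)*(s + 2)*(s^3 - 5*s^2 - 8*s + 48) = (s - 4)*(s - 3)*(s + 2)*(s^2 - s - 12) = (s - 4)^2*(s - 3)*(s + 2)*(s + 3)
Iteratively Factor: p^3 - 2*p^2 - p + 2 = (p - 1)*(p^2 - p - 2) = (p - 2)*(p - 1)*(p + 1)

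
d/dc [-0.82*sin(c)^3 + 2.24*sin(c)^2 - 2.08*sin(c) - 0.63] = (-2.46*sin(c)^2 + 4.48*sin(c) - 2.08)*cos(c)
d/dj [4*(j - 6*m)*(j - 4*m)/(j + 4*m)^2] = 72*j*m/(j + 4*m)^3 - 352*m^2/(j + 4*m)^3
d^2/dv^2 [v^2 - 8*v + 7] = 2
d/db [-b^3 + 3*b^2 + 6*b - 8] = -3*b^2 + 6*b + 6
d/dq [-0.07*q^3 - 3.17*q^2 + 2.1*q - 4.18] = -0.21*q^2 - 6.34*q + 2.1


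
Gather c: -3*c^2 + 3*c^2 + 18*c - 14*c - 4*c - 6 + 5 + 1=0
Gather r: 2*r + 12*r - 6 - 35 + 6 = 14*r - 35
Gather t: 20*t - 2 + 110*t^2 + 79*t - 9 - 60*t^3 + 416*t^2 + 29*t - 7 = -60*t^3 + 526*t^2 + 128*t - 18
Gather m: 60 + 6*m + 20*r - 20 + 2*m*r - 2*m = m*(2*r + 4) + 20*r + 40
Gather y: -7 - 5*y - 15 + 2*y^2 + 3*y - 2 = 2*y^2 - 2*y - 24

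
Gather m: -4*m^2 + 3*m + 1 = -4*m^2 + 3*m + 1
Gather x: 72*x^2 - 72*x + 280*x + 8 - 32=72*x^2 + 208*x - 24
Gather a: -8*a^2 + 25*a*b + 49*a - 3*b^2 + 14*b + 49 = -8*a^2 + a*(25*b + 49) - 3*b^2 + 14*b + 49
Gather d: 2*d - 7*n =2*d - 7*n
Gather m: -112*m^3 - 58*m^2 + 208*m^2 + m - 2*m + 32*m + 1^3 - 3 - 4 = -112*m^3 + 150*m^2 + 31*m - 6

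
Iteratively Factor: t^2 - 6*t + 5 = (t - 5)*(t - 1)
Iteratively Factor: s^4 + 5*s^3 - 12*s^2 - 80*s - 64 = (s - 4)*(s^3 + 9*s^2 + 24*s + 16) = (s - 4)*(s + 4)*(s^2 + 5*s + 4) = (s - 4)*(s + 1)*(s + 4)*(s + 4)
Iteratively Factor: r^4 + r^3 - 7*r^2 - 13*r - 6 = (r + 2)*(r^3 - r^2 - 5*r - 3) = (r + 1)*(r + 2)*(r^2 - 2*r - 3) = (r + 1)^2*(r + 2)*(r - 3)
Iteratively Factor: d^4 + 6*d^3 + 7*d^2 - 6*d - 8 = (d + 4)*(d^3 + 2*d^2 - d - 2) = (d + 2)*(d + 4)*(d^2 - 1) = (d + 1)*(d + 2)*(d + 4)*(d - 1)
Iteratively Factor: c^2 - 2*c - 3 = (c + 1)*(c - 3)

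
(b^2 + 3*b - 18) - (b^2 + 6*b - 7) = -3*b - 11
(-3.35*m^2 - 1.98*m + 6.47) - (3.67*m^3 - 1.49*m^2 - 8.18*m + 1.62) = -3.67*m^3 - 1.86*m^2 + 6.2*m + 4.85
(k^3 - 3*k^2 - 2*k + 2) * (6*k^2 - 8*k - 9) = 6*k^5 - 26*k^4 + 3*k^3 + 55*k^2 + 2*k - 18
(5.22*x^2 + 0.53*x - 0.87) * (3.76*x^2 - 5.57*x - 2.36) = 19.6272*x^4 - 27.0826*x^3 - 18.5425*x^2 + 3.5951*x + 2.0532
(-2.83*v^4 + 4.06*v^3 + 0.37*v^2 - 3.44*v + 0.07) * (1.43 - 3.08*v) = 8.7164*v^5 - 16.5517*v^4 + 4.6662*v^3 + 11.1243*v^2 - 5.1348*v + 0.1001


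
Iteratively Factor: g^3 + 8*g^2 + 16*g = (g + 4)*(g^2 + 4*g) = g*(g + 4)*(g + 4)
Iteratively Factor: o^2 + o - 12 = (o + 4)*(o - 3)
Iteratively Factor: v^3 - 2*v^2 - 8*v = (v - 4)*(v^2 + 2*v) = (v - 4)*(v + 2)*(v)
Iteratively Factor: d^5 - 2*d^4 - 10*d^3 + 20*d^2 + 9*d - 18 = (d - 3)*(d^4 + d^3 - 7*d^2 - d + 6) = (d - 3)*(d - 2)*(d^3 + 3*d^2 - d - 3) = (d - 3)*(d - 2)*(d - 1)*(d^2 + 4*d + 3) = (d - 3)*(d - 2)*(d - 1)*(d + 1)*(d + 3)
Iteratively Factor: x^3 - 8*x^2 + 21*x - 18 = (x - 3)*(x^2 - 5*x + 6) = (x - 3)*(x - 2)*(x - 3)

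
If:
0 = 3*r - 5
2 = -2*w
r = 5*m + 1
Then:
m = 2/15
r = 5/3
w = -1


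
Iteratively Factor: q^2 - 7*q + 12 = (q - 4)*(q - 3)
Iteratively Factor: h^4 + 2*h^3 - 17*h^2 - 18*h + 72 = (h - 3)*(h^3 + 5*h^2 - 2*h - 24) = (h - 3)*(h + 4)*(h^2 + h - 6) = (h - 3)*(h - 2)*(h + 4)*(h + 3)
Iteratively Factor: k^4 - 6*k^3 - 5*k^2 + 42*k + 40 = (k - 5)*(k^3 - k^2 - 10*k - 8) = (k - 5)*(k + 1)*(k^2 - 2*k - 8) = (k - 5)*(k - 4)*(k + 1)*(k + 2)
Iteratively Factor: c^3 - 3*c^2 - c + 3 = (c - 3)*(c^2 - 1) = (c - 3)*(c + 1)*(c - 1)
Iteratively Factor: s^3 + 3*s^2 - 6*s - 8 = (s - 2)*(s^2 + 5*s + 4) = (s - 2)*(s + 4)*(s + 1)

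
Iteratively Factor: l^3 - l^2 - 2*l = (l)*(l^2 - l - 2) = l*(l - 2)*(l + 1)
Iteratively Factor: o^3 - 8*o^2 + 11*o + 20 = (o + 1)*(o^2 - 9*o + 20) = (o - 4)*(o + 1)*(o - 5)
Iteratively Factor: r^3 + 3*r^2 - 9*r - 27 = (r + 3)*(r^2 - 9) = (r - 3)*(r + 3)*(r + 3)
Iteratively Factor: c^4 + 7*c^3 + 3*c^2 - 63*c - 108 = (c + 3)*(c^3 + 4*c^2 - 9*c - 36) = (c + 3)^2*(c^2 + c - 12) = (c + 3)^2*(c + 4)*(c - 3)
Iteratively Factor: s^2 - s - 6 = (s + 2)*(s - 3)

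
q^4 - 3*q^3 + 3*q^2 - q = q*(q - 1)^3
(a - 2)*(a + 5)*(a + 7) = a^3 + 10*a^2 + 11*a - 70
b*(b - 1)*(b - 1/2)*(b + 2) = b^4 + b^3/2 - 5*b^2/2 + b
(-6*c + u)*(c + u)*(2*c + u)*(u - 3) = -12*c^3*u + 36*c^3 - 16*c^2*u^2 + 48*c^2*u - 3*c*u^3 + 9*c*u^2 + u^4 - 3*u^3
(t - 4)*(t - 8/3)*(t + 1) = t^3 - 17*t^2/3 + 4*t + 32/3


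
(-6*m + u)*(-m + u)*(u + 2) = 6*m^2*u + 12*m^2 - 7*m*u^2 - 14*m*u + u^3 + 2*u^2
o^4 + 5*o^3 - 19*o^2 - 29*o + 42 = (o - 3)*(o - 1)*(o + 2)*(o + 7)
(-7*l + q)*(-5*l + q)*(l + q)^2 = 35*l^4 + 58*l^3*q + 12*l^2*q^2 - 10*l*q^3 + q^4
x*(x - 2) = x^2 - 2*x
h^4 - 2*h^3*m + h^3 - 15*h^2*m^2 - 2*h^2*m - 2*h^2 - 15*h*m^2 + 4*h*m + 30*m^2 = (h - 1)*(h + 2)*(h - 5*m)*(h + 3*m)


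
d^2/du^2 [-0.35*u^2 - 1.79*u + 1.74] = -0.700000000000000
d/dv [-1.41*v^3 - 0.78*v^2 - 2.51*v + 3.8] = -4.23*v^2 - 1.56*v - 2.51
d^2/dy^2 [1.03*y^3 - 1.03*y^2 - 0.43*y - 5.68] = 6.18*y - 2.06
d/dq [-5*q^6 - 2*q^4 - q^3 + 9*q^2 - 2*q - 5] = -30*q^5 - 8*q^3 - 3*q^2 + 18*q - 2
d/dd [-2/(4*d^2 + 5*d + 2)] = 2*(8*d + 5)/(4*d^2 + 5*d + 2)^2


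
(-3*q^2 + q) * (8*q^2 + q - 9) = -24*q^4 + 5*q^3 + 28*q^2 - 9*q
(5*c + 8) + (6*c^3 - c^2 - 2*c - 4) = 6*c^3 - c^2 + 3*c + 4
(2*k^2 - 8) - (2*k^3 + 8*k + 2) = -2*k^3 + 2*k^2 - 8*k - 10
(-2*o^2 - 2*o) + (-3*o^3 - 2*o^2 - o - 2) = -3*o^3 - 4*o^2 - 3*o - 2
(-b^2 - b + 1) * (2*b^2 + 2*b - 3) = -2*b^4 - 4*b^3 + 3*b^2 + 5*b - 3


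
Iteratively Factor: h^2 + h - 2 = (h - 1)*(h + 2)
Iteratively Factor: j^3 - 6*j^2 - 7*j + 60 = (j + 3)*(j^2 - 9*j + 20) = (j - 5)*(j + 3)*(j - 4)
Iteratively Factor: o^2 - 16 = (o + 4)*(o - 4)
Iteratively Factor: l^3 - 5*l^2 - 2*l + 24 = (l + 2)*(l^2 - 7*l + 12) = (l - 4)*(l + 2)*(l - 3)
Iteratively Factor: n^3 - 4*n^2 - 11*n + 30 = (n - 5)*(n^2 + n - 6) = (n - 5)*(n - 2)*(n + 3)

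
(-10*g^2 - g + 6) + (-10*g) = -10*g^2 - 11*g + 6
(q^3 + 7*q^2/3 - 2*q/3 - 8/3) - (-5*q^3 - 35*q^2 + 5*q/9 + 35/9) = 6*q^3 + 112*q^2/3 - 11*q/9 - 59/9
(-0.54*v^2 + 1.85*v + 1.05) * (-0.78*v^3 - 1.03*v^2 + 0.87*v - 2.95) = 0.4212*v^5 - 0.8868*v^4 - 3.1943*v^3 + 2.121*v^2 - 4.544*v - 3.0975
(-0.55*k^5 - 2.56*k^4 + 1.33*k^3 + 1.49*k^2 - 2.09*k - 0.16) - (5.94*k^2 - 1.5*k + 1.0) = -0.55*k^5 - 2.56*k^4 + 1.33*k^3 - 4.45*k^2 - 0.59*k - 1.16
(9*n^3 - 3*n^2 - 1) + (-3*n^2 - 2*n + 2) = 9*n^3 - 6*n^2 - 2*n + 1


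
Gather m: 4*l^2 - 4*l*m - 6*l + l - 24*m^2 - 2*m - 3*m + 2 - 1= 4*l^2 - 5*l - 24*m^2 + m*(-4*l - 5) + 1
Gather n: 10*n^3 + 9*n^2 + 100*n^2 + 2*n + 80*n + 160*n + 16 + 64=10*n^3 + 109*n^2 + 242*n + 80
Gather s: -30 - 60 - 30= -120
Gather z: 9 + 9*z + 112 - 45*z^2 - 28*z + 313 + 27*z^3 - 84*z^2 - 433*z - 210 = 27*z^3 - 129*z^2 - 452*z + 224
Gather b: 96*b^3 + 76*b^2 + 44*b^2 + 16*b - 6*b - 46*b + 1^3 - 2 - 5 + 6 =96*b^3 + 120*b^2 - 36*b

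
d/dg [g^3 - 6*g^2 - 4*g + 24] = 3*g^2 - 12*g - 4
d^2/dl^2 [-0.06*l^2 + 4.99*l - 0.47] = -0.120000000000000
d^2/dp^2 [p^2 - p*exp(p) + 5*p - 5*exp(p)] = -p*exp(p) - 7*exp(p) + 2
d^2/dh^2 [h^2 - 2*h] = 2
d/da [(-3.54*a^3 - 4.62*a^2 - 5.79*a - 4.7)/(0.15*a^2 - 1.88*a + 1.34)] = (-0.531*a^4 + 13.3104*a^3 - 4.6767*a^2 - 10.9716*a - 16.5946)/(0.0225*a^4 - 0.564*a^3 + 3.9364*a^2 - 5.0384*a + 1.7956)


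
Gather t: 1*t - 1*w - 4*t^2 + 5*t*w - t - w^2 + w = -4*t^2 + 5*t*w - w^2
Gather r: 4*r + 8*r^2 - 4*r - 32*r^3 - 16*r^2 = -32*r^3 - 8*r^2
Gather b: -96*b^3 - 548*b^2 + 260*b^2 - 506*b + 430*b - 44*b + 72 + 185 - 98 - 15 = -96*b^3 - 288*b^2 - 120*b + 144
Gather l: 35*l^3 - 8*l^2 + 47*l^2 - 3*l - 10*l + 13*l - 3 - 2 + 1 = 35*l^3 + 39*l^2 - 4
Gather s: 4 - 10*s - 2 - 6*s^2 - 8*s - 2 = -6*s^2 - 18*s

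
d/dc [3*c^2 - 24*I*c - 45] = 6*c - 24*I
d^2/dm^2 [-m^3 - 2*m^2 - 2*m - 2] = -6*m - 4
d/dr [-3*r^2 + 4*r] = 4 - 6*r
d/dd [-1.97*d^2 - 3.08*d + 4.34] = -3.94*d - 3.08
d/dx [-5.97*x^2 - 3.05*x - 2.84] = -11.94*x - 3.05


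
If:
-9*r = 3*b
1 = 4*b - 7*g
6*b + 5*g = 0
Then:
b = 5/62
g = -3/31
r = -5/186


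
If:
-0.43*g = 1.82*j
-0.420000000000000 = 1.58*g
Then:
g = -0.27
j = 0.06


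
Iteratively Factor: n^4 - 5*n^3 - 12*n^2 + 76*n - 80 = (n - 2)*(n^3 - 3*n^2 - 18*n + 40) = (n - 2)^2*(n^2 - n - 20) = (n - 5)*(n - 2)^2*(n + 4)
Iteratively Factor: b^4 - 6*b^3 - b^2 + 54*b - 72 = (b - 4)*(b^3 - 2*b^2 - 9*b + 18) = (b - 4)*(b - 3)*(b^2 + b - 6) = (b - 4)*(b - 3)*(b - 2)*(b + 3)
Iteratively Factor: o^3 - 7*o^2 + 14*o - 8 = (o - 4)*(o^2 - 3*o + 2) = (o - 4)*(o - 2)*(o - 1)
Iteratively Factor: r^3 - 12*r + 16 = (r + 4)*(r^2 - 4*r + 4) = (r - 2)*(r + 4)*(r - 2)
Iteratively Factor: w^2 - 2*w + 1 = (w - 1)*(w - 1)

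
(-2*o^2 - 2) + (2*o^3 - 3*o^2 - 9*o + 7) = 2*o^3 - 5*o^2 - 9*o + 5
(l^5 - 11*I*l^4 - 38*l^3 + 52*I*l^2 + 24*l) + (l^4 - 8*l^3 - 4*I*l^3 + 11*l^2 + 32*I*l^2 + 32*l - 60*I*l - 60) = l^5 + l^4 - 11*I*l^4 - 46*l^3 - 4*I*l^3 + 11*l^2 + 84*I*l^2 + 56*l - 60*I*l - 60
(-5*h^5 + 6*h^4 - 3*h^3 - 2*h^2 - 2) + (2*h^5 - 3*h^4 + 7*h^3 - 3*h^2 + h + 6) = -3*h^5 + 3*h^4 + 4*h^3 - 5*h^2 + h + 4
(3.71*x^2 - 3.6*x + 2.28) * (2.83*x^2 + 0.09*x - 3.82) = 10.4993*x^4 - 9.8541*x^3 - 8.0438*x^2 + 13.9572*x - 8.7096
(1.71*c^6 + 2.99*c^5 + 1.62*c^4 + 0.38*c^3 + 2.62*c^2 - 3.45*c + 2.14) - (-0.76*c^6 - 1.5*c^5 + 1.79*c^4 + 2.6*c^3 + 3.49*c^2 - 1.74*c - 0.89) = 2.47*c^6 + 4.49*c^5 - 0.17*c^4 - 2.22*c^3 - 0.87*c^2 - 1.71*c + 3.03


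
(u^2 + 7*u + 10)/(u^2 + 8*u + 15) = (u + 2)/(u + 3)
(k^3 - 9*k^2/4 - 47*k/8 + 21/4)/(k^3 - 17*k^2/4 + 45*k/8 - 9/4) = (2*k^2 - 3*k - 14)/(2*k^2 - 7*k + 6)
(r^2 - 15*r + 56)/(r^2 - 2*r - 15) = (-r^2 + 15*r - 56)/(-r^2 + 2*r + 15)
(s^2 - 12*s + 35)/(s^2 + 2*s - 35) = (s - 7)/(s + 7)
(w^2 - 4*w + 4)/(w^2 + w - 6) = (w - 2)/(w + 3)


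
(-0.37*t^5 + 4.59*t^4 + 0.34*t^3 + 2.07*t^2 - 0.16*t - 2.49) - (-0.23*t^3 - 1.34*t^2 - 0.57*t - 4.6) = -0.37*t^5 + 4.59*t^4 + 0.57*t^3 + 3.41*t^2 + 0.41*t + 2.11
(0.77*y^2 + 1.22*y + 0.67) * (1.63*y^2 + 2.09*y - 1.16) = 1.2551*y^4 + 3.5979*y^3 + 2.7487*y^2 - 0.0148999999999999*y - 0.7772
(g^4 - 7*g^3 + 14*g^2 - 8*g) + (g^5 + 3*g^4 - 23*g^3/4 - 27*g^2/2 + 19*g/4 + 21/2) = g^5 + 4*g^4 - 51*g^3/4 + g^2/2 - 13*g/4 + 21/2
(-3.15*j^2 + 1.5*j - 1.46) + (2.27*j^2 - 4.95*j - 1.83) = -0.88*j^2 - 3.45*j - 3.29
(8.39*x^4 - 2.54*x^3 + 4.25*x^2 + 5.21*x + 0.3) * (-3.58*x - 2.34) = -30.0362*x^5 - 10.5394*x^4 - 9.2714*x^3 - 28.5968*x^2 - 13.2654*x - 0.702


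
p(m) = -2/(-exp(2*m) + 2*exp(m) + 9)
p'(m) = -2*(2*exp(2*m) - 2*exp(m))/(-exp(2*m) + 2*exp(m) + 9)^2 = 4*(1 - exp(m))*exp(m)/(-exp(2*m) + 2*exp(m) + 9)^2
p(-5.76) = -0.22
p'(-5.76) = 0.00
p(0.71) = -0.22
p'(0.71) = -0.11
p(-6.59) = -0.22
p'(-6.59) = 0.00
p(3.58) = 0.00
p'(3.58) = -0.00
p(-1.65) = -0.21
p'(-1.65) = 0.01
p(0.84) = -0.24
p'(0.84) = -0.18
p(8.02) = 0.00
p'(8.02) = -0.00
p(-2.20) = -0.22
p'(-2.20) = 0.00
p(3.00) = 0.01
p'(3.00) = -0.01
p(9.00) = 0.00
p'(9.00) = 0.00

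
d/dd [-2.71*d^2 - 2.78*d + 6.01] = -5.42*d - 2.78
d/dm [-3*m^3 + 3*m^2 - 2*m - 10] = -9*m^2 + 6*m - 2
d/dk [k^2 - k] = 2*k - 1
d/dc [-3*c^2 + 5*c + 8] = 5 - 6*c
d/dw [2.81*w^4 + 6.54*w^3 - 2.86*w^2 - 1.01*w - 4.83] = 11.24*w^3 + 19.62*w^2 - 5.72*w - 1.01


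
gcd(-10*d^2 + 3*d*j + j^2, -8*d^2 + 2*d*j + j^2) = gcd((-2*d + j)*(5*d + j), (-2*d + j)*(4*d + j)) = 2*d - j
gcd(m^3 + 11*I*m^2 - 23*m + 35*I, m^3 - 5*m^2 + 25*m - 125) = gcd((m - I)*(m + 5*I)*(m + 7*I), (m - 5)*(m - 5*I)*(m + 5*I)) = m + 5*I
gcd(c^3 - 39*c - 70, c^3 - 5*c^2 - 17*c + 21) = c - 7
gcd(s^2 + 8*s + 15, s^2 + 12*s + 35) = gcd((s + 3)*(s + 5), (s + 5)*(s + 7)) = s + 5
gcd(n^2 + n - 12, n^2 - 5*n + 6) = n - 3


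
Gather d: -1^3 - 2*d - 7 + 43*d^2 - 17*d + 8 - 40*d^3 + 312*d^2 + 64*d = -40*d^3 + 355*d^2 + 45*d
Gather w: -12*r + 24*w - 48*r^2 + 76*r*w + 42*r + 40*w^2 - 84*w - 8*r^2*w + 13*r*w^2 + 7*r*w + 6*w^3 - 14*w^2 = -48*r^2 + 30*r + 6*w^3 + w^2*(13*r + 26) + w*(-8*r^2 + 83*r - 60)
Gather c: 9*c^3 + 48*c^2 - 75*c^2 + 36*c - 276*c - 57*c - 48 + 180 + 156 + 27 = 9*c^3 - 27*c^2 - 297*c + 315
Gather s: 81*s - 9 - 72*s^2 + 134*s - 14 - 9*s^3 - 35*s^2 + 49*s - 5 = -9*s^3 - 107*s^2 + 264*s - 28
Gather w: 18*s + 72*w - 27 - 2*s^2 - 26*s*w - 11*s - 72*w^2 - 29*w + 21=-2*s^2 + 7*s - 72*w^2 + w*(43 - 26*s) - 6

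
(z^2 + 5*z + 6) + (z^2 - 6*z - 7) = 2*z^2 - z - 1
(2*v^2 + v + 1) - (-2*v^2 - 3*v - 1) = 4*v^2 + 4*v + 2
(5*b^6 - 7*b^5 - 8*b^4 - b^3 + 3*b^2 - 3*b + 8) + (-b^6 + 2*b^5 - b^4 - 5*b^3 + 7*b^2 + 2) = 4*b^6 - 5*b^5 - 9*b^4 - 6*b^3 + 10*b^2 - 3*b + 10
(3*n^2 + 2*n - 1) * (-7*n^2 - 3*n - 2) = -21*n^4 - 23*n^3 - 5*n^2 - n + 2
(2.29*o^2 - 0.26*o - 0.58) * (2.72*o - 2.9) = 6.2288*o^3 - 7.3482*o^2 - 0.8236*o + 1.682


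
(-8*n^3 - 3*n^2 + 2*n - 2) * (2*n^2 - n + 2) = -16*n^5 + 2*n^4 - 9*n^3 - 12*n^2 + 6*n - 4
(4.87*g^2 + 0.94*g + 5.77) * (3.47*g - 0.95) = 16.8989*g^3 - 1.3647*g^2 + 19.1289*g - 5.4815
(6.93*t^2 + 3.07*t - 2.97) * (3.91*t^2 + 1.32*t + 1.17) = 27.0963*t^4 + 21.1513*t^3 + 0.547799999999996*t^2 - 0.328500000000001*t - 3.4749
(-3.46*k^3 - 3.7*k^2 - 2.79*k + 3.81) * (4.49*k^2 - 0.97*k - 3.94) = -15.5354*k^5 - 13.2568*k^4 + 4.6943*k^3 + 34.3912*k^2 + 7.2969*k - 15.0114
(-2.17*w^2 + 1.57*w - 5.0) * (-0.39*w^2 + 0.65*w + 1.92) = 0.8463*w^4 - 2.0228*w^3 - 1.1959*w^2 - 0.2356*w - 9.6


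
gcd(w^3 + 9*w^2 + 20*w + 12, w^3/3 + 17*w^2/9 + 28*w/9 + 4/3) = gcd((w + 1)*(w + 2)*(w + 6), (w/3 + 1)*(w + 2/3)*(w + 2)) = w + 2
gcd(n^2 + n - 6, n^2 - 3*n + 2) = n - 2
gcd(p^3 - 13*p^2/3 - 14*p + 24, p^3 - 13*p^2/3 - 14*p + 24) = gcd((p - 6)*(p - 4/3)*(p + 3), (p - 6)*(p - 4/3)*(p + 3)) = p^3 - 13*p^2/3 - 14*p + 24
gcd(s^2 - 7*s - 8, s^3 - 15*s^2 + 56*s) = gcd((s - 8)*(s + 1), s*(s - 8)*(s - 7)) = s - 8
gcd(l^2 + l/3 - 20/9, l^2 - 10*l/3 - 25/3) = l + 5/3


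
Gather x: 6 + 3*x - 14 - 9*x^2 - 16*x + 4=-9*x^2 - 13*x - 4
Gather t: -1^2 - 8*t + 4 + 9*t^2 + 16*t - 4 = 9*t^2 + 8*t - 1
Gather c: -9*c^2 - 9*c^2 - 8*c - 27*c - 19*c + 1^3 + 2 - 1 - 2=-18*c^2 - 54*c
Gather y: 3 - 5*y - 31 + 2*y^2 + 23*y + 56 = 2*y^2 + 18*y + 28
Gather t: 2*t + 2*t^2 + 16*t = 2*t^2 + 18*t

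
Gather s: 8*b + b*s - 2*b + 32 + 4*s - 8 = 6*b + s*(b + 4) + 24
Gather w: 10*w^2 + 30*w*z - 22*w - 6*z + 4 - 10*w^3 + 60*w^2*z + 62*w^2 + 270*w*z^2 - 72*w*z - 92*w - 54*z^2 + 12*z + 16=-10*w^3 + w^2*(60*z + 72) + w*(270*z^2 - 42*z - 114) - 54*z^2 + 6*z + 20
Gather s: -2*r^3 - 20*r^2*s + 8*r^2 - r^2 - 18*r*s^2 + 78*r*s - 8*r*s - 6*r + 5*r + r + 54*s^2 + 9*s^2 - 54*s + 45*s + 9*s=-2*r^3 + 7*r^2 + s^2*(63 - 18*r) + s*(-20*r^2 + 70*r)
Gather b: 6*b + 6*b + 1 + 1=12*b + 2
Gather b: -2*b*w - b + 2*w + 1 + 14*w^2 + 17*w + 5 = b*(-2*w - 1) + 14*w^2 + 19*w + 6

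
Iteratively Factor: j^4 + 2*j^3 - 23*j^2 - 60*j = (j + 3)*(j^3 - j^2 - 20*j) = (j - 5)*(j + 3)*(j^2 + 4*j) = (j - 5)*(j + 3)*(j + 4)*(j)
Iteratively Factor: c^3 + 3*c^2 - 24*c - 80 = (c + 4)*(c^2 - c - 20) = (c + 4)^2*(c - 5)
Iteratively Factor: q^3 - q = (q + 1)*(q^2 - q) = (q - 1)*(q + 1)*(q)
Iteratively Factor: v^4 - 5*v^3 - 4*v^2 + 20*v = (v - 5)*(v^3 - 4*v) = v*(v - 5)*(v^2 - 4) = v*(v - 5)*(v + 2)*(v - 2)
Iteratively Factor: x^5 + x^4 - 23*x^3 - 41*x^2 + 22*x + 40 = (x + 4)*(x^4 - 3*x^3 - 11*x^2 + 3*x + 10) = (x + 2)*(x + 4)*(x^3 - 5*x^2 - x + 5) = (x + 1)*(x + 2)*(x + 4)*(x^2 - 6*x + 5) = (x - 1)*(x + 1)*(x + 2)*(x + 4)*(x - 5)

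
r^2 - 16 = (r - 4)*(r + 4)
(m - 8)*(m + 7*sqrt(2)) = m^2 - 8*m + 7*sqrt(2)*m - 56*sqrt(2)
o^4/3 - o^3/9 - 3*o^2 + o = o*(o/3 + 1)*(o - 3)*(o - 1/3)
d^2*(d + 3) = d^3 + 3*d^2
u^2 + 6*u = u*(u + 6)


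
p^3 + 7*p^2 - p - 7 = (p - 1)*(p + 1)*(p + 7)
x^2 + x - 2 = (x - 1)*(x + 2)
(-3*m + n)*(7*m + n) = -21*m^2 + 4*m*n + n^2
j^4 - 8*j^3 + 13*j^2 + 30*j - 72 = (j - 4)*(j - 3)^2*(j + 2)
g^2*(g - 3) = g^3 - 3*g^2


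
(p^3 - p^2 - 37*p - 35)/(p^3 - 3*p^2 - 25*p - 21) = (p + 5)/(p + 3)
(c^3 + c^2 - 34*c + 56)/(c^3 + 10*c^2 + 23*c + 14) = (c^2 - 6*c + 8)/(c^2 + 3*c + 2)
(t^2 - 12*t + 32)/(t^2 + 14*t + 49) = (t^2 - 12*t + 32)/(t^2 + 14*t + 49)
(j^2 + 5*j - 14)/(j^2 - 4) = (j + 7)/(j + 2)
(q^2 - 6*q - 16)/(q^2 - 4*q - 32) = (q + 2)/(q + 4)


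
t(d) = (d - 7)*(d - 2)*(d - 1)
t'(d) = (d - 7)*(d - 2) + (d - 7)*(d - 1) + (d - 2)*(d - 1)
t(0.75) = -1.95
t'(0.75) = 9.69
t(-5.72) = -659.89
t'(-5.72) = 235.56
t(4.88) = -23.69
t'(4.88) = -3.16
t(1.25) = 1.08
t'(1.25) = 2.69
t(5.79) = -21.97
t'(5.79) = 7.77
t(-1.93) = -102.83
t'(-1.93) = 72.77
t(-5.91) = -705.64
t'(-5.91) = 245.98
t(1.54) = 1.36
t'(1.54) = -0.69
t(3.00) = -8.00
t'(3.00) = -10.00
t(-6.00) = -728.00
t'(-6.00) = 251.00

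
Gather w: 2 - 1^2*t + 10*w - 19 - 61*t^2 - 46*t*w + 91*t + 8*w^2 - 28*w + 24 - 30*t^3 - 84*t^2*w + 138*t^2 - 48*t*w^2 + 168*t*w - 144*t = -30*t^3 + 77*t^2 - 54*t + w^2*(8 - 48*t) + w*(-84*t^2 + 122*t - 18) + 7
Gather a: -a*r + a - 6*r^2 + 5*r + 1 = a*(1 - r) - 6*r^2 + 5*r + 1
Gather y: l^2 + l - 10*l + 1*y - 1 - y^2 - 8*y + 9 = l^2 - 9*l - y^2 - 7*y + 8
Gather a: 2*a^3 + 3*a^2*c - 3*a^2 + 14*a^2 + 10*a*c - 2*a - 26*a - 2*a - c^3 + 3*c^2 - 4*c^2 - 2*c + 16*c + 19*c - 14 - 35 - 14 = 2*a^3 + a^2*(3*c + 11) + a*(10*c - 30) - c^3 - c^2 + 33*c - 63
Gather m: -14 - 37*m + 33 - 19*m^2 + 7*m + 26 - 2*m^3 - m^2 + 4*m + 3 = -2*m^3 - 20*m^2 - 26*m + 48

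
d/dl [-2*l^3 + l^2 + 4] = 2*l*(1 - 3*l)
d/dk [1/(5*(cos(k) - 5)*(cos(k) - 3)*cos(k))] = (3*sin(k) + 15*sin(k)/cos(k)^2 - 16*tan(k))/(5*(cos(k) - 5)^2*(cos(k) - 3)^2)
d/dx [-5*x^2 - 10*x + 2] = -10*x - 10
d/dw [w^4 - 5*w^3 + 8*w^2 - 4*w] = 4*w^3 - 15*w^2 + 16*w - 4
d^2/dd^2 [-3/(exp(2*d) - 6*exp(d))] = 6*((exp(d) - 6)*(2*exp(d) - 3) - 4*(exp(d) - 3)^2)*exp(-d)/(exp(d) - 6)^3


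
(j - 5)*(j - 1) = j^2 - 6*j + 5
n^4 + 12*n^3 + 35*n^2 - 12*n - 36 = (n - 1)*(n + 1)*(n + 6)^2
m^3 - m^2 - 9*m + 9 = (m - 3)*(m - 1)*(m + 3)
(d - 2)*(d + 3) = d^2 + d - 6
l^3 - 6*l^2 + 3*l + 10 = (l - 5)*(l - 2)*(l + 1)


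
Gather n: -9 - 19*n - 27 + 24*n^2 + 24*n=24*n^2 + 5*n - 36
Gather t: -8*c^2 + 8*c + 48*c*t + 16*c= -8*c^2 + 48*c*t + 24*c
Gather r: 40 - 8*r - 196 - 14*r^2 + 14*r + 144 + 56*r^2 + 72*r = 42*r^2 + 78*r - 12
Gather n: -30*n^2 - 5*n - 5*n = -30*n^2 - 10*n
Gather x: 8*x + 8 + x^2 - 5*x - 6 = x^2 + 3*x + 2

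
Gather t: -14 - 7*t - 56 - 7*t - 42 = -14*t - 112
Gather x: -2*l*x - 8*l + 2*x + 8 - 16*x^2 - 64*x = -8*l - 16*x^2 + x*(-2*l - 62) + 8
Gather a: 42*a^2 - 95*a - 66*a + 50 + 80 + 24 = 42*a^2 - 161*a + 154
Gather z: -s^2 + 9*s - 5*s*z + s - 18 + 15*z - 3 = -s^2 + 10*s + z*(15 - 5*s) - 21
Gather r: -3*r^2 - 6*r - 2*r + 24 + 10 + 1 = -3*r^2 - 8*r + 35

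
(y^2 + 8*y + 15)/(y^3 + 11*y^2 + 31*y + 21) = (y + 5)/(y^2 + 8*y + 7)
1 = 1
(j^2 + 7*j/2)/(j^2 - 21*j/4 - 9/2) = 2*j*(2*j + 7)/(4*j^2 - 21*j - 18)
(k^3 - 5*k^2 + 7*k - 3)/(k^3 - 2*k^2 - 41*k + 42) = (k^2 - 4*k + 3)/(k^2 - k - 42)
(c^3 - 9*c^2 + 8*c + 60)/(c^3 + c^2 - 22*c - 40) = (c - 6)/(c + 4)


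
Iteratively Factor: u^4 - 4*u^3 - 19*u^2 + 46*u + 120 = (u - 4)*(u^3 - 19*u - 30) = (u - 4)*(u + 3)*(u^2 - 3*u - 10) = (u - 4)*(u + 2)*(u + 3)*(u - 5)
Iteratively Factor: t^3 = (t)*(t^2) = t^2*(t)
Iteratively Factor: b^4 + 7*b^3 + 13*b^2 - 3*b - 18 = (b + 2)*(b^3 + 5*b^2 + 3*b - 9) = (b - 1)*(b + 2)*(b^2 + 6*b + 9) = (b - 1)*(b + 2)*(b + 3)*(b + 3)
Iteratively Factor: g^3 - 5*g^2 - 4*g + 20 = (g - 2)*(g^2 - 3*g - 10) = (g - 5)*(g - 2)*(g + 2)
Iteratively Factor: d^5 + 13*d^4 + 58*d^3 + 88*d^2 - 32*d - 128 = (d + 4)*(d^4 + 9*d^3 + 22*d^2 - 32) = (d + 4)^2*(d^3 + 5*d^2 + 2*d - 8) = (d + 4)^3*(d^2 + d - 2) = (d - 1)*(d + 4)^3*(d + 2)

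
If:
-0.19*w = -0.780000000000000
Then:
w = 4.11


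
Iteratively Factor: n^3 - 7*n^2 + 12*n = (n - 4)*(n^2 - 3*n) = n*(n - 4)*(n - 3)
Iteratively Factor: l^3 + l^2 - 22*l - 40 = (l + 2)*(l^2 - l - 20) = (l + 2)*(l + 4)*(l - 5)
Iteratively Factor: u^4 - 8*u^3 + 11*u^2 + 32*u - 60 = (u + 2)*(u^3 - 10*u^2 + 31*u - 30) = (u - 2)*(u + 2)*(u^2 - 8*u + 15) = (u - 3)*(u - 2)*(u + 2)*(u - 5)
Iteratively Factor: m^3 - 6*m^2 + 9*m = (m - 3)*(m^2 - 3*m) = m*(m - 3)*(m - 3)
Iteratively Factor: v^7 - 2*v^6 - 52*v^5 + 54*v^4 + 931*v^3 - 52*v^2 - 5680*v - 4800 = (v - 5)*(v^6 + 3*v^5 - 37*v^4 - 131*v^3 + 276*v^2 + 1328*v + 960) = (v - 5)^2*(v^5 + 8*v^4 + 3*v^3 - 116*v^2 - 304*v - 192) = (v - 5)^2*(v + 4)*(v^4 + 4*v^3 - 13*v^2 - 64*v - 48) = (v - 5)^2*(v + 1)*(v + 4)*(v^3 + 3*v^2 - 16*v - 48) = (v - 5)^2*(v + 1)*(v + 3)*(v + 4)*(v^2 - 16) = (v - 5)^2*(v - 4)*(v + 1)*(v + 3)*(v + 4)*(v + 4)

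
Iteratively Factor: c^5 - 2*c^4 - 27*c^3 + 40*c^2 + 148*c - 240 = (c + 3)*(c^4 - 5*c^3 - 12*c^2 + 76*c - 80) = (c - 5)*(c + 3)*(c^3 - 12*c + 16) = (c - 5)*(c + 3)*(c + 4)*(c^2 - 4*c + 4) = (c - 5)*(c - 2)*(c + 3)*(c + 4)*(c - 2)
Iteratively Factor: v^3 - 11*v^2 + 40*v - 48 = (v - 3)*(v^2 - 8*v + 16) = (v - 4)*(v - 3)*(v - 4)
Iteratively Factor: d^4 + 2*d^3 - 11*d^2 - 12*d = (d)*(d^3 + 2*d^2 - 11*d - 12) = d*(d - 3)*(d^2 + 5*d + 4) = d*(d - 3)*(d + 4)*(d + 1)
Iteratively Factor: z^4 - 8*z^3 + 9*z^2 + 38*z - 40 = (z + 2)*(z^3 - 10*z^2 + 29*z - 20) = (z - 1)*(z + 2)*(z^2 - 9*z + 20) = (z - 4)*(z - 1)*(z + 2)*(z - 5)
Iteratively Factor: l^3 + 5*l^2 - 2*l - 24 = (l + 3)*(l^2 + 2*l - 8) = (l - 2)*(l + 3)*(l + 4)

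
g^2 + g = g*(g + 1)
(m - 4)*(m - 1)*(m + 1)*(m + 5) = m^4 + m^3 - 21*m^2 - m + 20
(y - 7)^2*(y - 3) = y^3 - 17*y^2 + 91*y - 147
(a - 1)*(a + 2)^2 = a^3 + 3*a^2 - 4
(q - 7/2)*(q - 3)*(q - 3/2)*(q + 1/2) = q^4 - 15*q^3/2 + 65*q^2/4 - 45*q/8 - 63/8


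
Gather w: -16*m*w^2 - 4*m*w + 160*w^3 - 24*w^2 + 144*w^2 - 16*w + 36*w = 160*w^3 + w^2*(120 - 16*m) + w*(20 - 4*m)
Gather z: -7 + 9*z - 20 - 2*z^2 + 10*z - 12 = -2*z^2 + 19*z - 39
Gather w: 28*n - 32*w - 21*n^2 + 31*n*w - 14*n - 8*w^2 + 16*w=-21*n^2 + 14*n - 8*w^2 + w*(31*n - 16)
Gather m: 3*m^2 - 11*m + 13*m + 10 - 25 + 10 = 3*m^2 + 2*m - 5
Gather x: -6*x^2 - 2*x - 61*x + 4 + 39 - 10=-6*x^2 - 63*x + 33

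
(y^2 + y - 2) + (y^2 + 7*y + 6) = 2*y^2 + 8*y + 4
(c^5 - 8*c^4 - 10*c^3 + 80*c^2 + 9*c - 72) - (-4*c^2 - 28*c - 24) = c^5 - 8*c^4 - 10*c^3 + 84*c^2 + 37*c - 48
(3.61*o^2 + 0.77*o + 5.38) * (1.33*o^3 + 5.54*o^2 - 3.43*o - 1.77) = 4.8013*o^5 + 21.0235*o^4 - 0.9611*o^3 + 20.7744*o^2 - 19.8163*o - 9.5226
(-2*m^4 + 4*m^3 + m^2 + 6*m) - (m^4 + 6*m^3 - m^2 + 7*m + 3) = -3*m^4 - 2*m^3 + 2*m^2 - m - 3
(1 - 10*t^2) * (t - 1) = -10*t^3 + 10*t^2 + t - 1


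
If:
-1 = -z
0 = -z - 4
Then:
No Solution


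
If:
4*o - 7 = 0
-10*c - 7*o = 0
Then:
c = -49/40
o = 7/4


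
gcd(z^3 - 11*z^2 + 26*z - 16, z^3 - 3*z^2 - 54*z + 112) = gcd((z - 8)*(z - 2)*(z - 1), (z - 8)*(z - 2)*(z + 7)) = z^2 - 10*z + 16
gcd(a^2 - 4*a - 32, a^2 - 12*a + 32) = a - 8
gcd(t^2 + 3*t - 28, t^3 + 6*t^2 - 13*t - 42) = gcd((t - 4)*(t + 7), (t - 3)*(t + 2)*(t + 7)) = t + 7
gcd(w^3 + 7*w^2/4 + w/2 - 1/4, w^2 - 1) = w + 1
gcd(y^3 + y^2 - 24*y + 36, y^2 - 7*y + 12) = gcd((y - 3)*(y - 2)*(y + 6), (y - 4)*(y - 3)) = y - 3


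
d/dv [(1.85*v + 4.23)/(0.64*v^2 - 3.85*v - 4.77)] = (-1.184*v^2 - 5.4144*v + 7.461)/(0.4096*v^4 - 4.928*v^3 + 8.7169*v^2 + 36.729*v + 22.7529)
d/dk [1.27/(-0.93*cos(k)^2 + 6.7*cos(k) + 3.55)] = (8.509 - 2.3622*cos(k))*sin(k)/(-0.93*cos(k)^2 + 6.7*cos(k) + 3.55)^2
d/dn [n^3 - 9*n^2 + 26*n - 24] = 3*n^2 - 18*n + 26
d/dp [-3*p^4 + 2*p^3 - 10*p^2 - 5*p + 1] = -12*p^3 + 6*p^2 - 20*p - 5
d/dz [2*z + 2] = 2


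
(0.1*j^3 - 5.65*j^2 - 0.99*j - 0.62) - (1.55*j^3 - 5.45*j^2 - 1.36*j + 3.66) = -1.45*j^3 - 0.2*j^2 + 0.37*j - 4.28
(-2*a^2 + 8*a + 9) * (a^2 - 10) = -2*a^4 + 8*a^3 + 29*a^2 - 80*a - 90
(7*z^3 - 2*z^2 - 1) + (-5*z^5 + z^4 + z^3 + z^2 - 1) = -5*z^5 + z^4 + 8*z^3 - z^2 - 2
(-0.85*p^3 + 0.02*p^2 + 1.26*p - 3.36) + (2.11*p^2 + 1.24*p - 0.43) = -0.85*p^3 + 2.13*p^2 + 2.5*p - 3.79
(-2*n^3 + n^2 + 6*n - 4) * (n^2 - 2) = -2*n^5 + n^4 + 10*n^3 - 6*n^2 - 12*n + 8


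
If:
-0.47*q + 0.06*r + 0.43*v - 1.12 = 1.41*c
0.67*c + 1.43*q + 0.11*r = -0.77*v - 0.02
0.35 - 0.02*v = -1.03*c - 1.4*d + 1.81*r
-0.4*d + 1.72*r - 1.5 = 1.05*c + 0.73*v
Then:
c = 0.656898786645177*v - 0.886781714895701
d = 0.855329129215299*v + 1.18687282479213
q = 0.354825228502767 - 0.925035149322204*v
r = 1.02434614980439*v + 0.606760656556026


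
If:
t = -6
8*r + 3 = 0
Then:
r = -3/8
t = -6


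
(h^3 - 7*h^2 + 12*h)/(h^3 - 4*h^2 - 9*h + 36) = h/(h + 3)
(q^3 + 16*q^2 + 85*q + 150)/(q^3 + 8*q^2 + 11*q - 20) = (q^2 + 11*q + 30)/(q^2 + 3*q - 4)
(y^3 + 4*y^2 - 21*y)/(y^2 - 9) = y*(y + 7)/(y + 3)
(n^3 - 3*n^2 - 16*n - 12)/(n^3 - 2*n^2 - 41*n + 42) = (n^3 - 3*n^2 - 16*n - 12)/(n^3 - 2*n^2 - 41*n + 42)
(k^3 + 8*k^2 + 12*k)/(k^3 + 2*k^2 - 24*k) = (k + 2)/(k - 4)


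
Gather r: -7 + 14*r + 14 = 14*r + 7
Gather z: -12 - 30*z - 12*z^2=-12*z^2 - 30*z - 12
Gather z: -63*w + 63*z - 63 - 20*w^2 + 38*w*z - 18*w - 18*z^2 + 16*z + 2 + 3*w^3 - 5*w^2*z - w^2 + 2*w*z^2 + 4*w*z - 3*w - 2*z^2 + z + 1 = 3*w^3 - 21*w^2 - 84*w + z^2*(2*w - 20) + z*(-5*w^2 + 42*w + 80) - 60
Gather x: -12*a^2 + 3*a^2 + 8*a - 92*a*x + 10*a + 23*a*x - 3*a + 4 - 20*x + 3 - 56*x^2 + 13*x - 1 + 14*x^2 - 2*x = -9*a^2 + 15*a - 42*x^2 + x*(-69*a - 9) + 6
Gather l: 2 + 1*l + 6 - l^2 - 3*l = -l^2 - 2*l + 8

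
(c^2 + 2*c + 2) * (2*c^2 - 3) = 2*c^4 + 4*c^3 + c^2 - 6*c - 6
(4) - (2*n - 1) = 5 - 2*n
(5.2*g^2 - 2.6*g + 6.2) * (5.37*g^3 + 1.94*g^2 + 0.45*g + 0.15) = 27.924*g^5 - 3.874*g^4 + 30.59*g^3 + 11.638*g^2 + 2.4*g + 0.93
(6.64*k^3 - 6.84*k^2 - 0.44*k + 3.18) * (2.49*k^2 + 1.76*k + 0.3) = 16.5336*k^5 - 5.3452*k^4 - 11.142*k^3 + 5.0918*k^2 + 5.4648*k + 0.954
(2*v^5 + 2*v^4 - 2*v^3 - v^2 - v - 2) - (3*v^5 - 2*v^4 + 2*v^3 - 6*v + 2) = -v^5 + 4*v^4 - 4*v^3 - v^2 + 5*v - 4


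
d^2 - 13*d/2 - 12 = (d - 8)*(d + 3/2)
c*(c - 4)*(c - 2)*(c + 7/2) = c^4 - 5*c^3/2 - 13*c^2 + 28*c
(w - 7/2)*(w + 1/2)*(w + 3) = w^3 - 43*w/4 - 21/4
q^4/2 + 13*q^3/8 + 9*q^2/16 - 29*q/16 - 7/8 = (q/2 + 1/4)*(q - 1)*(q + 7/4)*(q + 2)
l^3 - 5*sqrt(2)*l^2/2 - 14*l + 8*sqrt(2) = (l - 4*sqrt(2))*(l - sqrt(2)/2)*(l + 2*sqrt(2))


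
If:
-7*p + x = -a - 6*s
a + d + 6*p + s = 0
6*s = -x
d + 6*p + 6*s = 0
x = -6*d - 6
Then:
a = 35/79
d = -72/79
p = 5/79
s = 7/79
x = -42/79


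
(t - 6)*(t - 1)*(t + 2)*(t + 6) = t^4 + t^3 - 38*t^2 - 36*t + 72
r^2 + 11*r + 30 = (r + 5)*(r + 6)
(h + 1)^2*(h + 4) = h^3 + 6*h^2 + 9*h + 4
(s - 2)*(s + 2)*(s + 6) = s^3 + 6*s^2 - 4*s - 24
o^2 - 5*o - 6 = (o - 6)*(o + 1)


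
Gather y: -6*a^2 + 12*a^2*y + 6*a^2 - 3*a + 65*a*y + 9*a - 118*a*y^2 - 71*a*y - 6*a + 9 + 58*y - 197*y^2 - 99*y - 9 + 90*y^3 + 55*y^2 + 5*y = 90*y^3 + y^2*(-118*a - 142) + y*(12*a^2 - 6*a - 36)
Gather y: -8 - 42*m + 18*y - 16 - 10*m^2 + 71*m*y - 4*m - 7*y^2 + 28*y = -10*m^2 - 46*m - 7*y^2 + y*(71*m + 46) - 24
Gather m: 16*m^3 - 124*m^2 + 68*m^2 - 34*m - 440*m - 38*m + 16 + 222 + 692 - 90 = 16*m^3 - 56*m^2 - 512*m + 840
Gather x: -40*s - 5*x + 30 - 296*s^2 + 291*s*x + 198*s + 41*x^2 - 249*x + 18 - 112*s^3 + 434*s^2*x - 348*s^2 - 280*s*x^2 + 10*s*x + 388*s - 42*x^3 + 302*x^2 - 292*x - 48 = -112*s^3 - 644*s^2 + 546*s - 42*x^3 + x^2*(343 - 280*s) + x*(434*s^2 + 301*s - 546)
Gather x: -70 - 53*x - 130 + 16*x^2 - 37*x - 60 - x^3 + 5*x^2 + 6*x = -x^3 + 21*x^2 - 84*x - 260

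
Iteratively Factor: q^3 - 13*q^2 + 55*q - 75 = (q - 5)*(q^2 - 8*q + 15) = (q - 5)^2*(q - 3)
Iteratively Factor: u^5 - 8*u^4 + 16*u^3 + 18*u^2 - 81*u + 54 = (u - 3)*(u^4 - 5*u^3 + u^2 + 21*u - 18) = (u - 3)*(u - 1)*(u^3 - 4*u^2 - 3*u + 18) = (u - 3)^2*(u - 1)*(u^2 - u - 6) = (u - 3)^3*(u - 1)*(u + 2)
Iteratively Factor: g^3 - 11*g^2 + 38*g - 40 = (g - 5)*(g^2 - 6*g + 8) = (g - 5)*(g - 2)*(g - 4)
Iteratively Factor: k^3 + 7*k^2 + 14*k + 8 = (k + 4)*(k^2 + 3*k + 2) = (k + 1)*(k + 4)*(k + 2)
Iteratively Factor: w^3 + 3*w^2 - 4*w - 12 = (w - 2)*(w^2 + 5*w + 6) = (w - 2)*(w + 2)*(w + 3)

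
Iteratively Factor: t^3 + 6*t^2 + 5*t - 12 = (t - 1)*(t^2 + 7*t + 12) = (t - 1)*(t + 4)*(t + 3)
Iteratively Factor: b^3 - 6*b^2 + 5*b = (b - 5)*(b^2 - b) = (b - 5)*(b - 1)*(b)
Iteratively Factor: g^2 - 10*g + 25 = (g - 5)*(g - 5)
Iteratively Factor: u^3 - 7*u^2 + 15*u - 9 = (u - 3)*(u^2 - 4*u + 3) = (u - 3)*(u - 1)*(u - 3)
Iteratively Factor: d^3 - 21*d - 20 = (d + 4)*(d^2 - 4*d - 5) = (d + 1)*(d + 4)*(d - 5)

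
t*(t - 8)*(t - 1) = t^3 - 9*t^2 + 8*t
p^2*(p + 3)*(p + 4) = p^4 + 7*p^3 + 12*p^2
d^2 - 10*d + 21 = (d - 7)*(d - 3)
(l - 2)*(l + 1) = l^2 - l - 2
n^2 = n^2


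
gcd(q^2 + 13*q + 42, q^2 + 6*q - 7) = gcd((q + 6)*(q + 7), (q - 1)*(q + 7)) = q + 7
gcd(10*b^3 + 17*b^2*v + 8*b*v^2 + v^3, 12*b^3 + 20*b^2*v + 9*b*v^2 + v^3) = 2*b^2 + 3*b*v + v^2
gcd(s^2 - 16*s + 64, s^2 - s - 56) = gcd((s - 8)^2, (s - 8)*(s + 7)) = s - 8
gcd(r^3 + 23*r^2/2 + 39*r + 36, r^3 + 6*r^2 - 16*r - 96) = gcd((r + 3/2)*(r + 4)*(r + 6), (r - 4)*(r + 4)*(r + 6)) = r^2 + 10*r + 24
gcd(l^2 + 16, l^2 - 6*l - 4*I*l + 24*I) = l - 4*I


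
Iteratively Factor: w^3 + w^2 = (w)*(w^2 + w) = w^2*(w + 1)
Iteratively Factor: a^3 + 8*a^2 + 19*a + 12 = (a + 3)*(a^2 + 5*a + 4) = (a + 1)*(a + 3)*(a + 4)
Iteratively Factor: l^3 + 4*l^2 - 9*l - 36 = (l + 4)*(l^2 - 9) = (l + 3)*(l + 4)*(l - 3)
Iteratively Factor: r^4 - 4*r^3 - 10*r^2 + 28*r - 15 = (r - 1)*(r^3 - 3*r^2 - 13*r + 15) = (r - 1)^2*(r^2 - 2*r - 15) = (r - 5)*(r - 1)^2*(r + 3)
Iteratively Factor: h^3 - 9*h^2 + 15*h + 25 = (h + 1)*(h^2 - 10*h + 25) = (h - 5)*(h + 1)*(h - 5)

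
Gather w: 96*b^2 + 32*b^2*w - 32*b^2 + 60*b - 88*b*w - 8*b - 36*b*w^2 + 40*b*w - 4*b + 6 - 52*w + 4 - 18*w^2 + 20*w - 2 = 64*b^2 + 48*b + w^2*(-36*b - 18) + w*(32*b^2 - 48*b - 32) + 8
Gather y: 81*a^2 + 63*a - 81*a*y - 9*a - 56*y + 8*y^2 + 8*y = 81*a^2 + 54*a + 8*y^2 + y*(-81*a - 48)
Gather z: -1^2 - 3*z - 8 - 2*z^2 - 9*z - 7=-2*z^2 - 12*z - 16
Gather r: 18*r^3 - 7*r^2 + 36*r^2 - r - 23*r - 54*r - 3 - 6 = 18*r^3 + 29*r^2 - 78*r - 9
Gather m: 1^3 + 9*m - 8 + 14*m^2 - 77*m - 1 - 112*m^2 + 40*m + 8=-98*m^2 - 28*m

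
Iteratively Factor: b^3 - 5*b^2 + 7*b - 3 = (b - 1)*(b^2 - 4*b + 3) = (b - 1)^2*(b - 3)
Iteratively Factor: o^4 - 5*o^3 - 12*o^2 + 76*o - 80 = (o - 5)*(o^3 - 12*o + 16) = (o - 5)*(o + 4)*(o^2 - 4*o + 4) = (o - 5)*(o - 2)*(o + 4)*(o - 2)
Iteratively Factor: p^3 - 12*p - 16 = (p + 2)*(p^2 - 2*p - 8) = (p - 4)*(p + 2)*(p + 2)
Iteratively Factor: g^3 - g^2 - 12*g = (g - 4)*(g^2 + 3*g) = g*(g - 4)*(g + 3)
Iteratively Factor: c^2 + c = (c + 1)*(c)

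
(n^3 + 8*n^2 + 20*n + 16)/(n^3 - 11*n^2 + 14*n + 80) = (n^2 + 6*n + 8)/(n^2 - 13*n + 40)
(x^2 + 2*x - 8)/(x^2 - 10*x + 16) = (x + 4)/(x - 8)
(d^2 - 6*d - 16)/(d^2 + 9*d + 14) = (d - 8)/(d + 7)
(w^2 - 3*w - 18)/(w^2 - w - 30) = (w + 3)/(w + 5)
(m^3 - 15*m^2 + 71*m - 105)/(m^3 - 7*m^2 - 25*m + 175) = (m - 3)/(m + 5)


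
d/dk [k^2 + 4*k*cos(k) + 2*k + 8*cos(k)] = -4*k*sin(k) + 2*k - 8*sin(k) + 4*cos(k) + 2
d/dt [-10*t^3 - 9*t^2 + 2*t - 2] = -30*t^2 - 18*t + 2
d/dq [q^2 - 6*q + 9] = 2*q - 6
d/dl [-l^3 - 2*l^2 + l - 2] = -3*l^2 - 4*l + 1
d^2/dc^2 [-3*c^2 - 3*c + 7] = -6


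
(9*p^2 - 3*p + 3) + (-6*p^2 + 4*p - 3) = 3*p^2 + p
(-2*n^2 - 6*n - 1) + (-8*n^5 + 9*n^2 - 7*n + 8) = -8*n^5 + 7*n^2 - 13*n + 7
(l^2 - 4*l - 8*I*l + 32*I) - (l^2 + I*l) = -4*l - 9*I*l + 32*I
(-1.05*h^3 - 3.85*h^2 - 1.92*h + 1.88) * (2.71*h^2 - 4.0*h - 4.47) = -2.8455*h^5 - 6.2335*h^4 + 14.8903*h^3 + 29.9843*h^2 + 1.0624*h - 8.4036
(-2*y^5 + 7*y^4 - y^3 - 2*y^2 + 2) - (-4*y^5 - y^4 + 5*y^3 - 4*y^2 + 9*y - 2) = 2*y^5 + 8*y^4 - 6*y^3 + 2*y^2 - 9*y + 4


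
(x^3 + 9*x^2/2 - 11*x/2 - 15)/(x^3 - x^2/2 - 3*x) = (x + 5)/x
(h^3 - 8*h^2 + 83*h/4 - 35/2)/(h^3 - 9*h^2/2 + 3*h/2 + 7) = (h - 5/2)/(h + 1)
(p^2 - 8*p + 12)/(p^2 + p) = (p^2 - 8*p + 12)/(p*(p + 1))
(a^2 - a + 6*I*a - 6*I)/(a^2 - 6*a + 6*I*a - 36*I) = (a - 1)/(a - 6)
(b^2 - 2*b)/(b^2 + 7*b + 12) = b*(b - 2)/(b^2 + 7*b + 12)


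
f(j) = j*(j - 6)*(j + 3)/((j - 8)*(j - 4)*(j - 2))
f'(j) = j*(j - 6)/((j - 8)*(j - 4)*(j - 2)) - j*(j - 6)*(j + 3)/((j - 8)*(j - 4)*(j - 2)^2) - j*(j - 6)*(j + 3)/((j - 8)*(j - 4)^2*(j - 2)) + j*(j + 3)/((j - 8)*(j - 4)*(j - 2)) - j*(j - 6)*(j + 3)/((j - 8)^2*(j - 4)*(j - 2)) + (j - 6)*(j + 3)/((j - 8)*(j - 4)*(j - 2))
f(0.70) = 0.44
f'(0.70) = 1.19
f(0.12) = 0.04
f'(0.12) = 0.36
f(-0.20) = -0.05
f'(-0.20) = 0.18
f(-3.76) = 0.05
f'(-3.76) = -0.07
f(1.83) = 16.19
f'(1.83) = 113.66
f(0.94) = 0.82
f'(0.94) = 2.07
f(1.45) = 3.20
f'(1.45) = 9.77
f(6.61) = -2.32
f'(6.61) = -4.67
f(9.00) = 9.26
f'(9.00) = -7.55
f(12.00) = 3.38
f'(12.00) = -0.53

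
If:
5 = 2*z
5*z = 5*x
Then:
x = 5/2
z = 5/2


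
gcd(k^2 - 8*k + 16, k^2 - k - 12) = k - 4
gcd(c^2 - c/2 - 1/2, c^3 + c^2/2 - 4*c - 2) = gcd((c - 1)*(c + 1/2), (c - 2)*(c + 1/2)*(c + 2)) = c + 1/2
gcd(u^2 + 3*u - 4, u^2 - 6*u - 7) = 1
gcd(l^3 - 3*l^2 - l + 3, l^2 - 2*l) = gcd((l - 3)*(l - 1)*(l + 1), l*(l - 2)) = 1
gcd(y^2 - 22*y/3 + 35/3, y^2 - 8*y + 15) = y - 5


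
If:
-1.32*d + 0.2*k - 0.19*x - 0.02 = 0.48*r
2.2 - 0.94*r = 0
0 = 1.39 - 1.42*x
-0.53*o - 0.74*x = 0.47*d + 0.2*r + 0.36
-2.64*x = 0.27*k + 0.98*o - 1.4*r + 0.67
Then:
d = 1.20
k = 14.59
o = -4.00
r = 2.34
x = 0.98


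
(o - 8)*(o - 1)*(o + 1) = o^3 - 8*o^2 - o + 8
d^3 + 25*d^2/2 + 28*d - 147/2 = (d - 3/2)*(d + 7)^2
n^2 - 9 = (n - 3)*(n + 3)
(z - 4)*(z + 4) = z^2 - 16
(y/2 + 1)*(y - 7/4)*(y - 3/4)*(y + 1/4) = y^4/2 - y^3/8 - 61*y^2/32 + 109*y/128 + 21/64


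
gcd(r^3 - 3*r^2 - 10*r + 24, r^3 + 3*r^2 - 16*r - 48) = r^2 - r - 12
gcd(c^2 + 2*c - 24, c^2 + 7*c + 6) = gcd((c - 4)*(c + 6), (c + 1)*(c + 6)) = c + 6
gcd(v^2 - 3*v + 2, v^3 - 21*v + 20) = v - 1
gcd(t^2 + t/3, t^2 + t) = t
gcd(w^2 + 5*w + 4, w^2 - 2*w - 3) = w + 1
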